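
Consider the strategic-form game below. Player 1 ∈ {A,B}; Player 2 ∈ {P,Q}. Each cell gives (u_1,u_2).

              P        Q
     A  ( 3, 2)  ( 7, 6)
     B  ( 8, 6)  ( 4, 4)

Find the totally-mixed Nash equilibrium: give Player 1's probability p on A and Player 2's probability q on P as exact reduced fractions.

p=1/3, q=3/8

P1 indiff ⇒ q·3+(1-q)·7 = q·8+(1-q)·4 ⇒ q(-5) = (1-q)(-3) ⇒ q = 3/8
P2 indiff ⇒ p·2+(1-p)·6 = p·6+(1-p)·4 ⇒ p(-4) = (1-p)(-2) ⇒ p = 1/3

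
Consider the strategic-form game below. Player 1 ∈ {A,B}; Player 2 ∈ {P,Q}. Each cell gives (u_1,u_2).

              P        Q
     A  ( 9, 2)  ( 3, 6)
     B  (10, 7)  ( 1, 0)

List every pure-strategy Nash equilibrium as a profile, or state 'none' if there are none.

PSNE = {(A,Q), (B,P)}

(A,P): not NE [P1→B gives 10>9; P2→Q gives 6>2]
(A,Q): NE
(B,P): NE
(B,Q): not NE [P1→A gives 3>1; P2→P gives 7>0]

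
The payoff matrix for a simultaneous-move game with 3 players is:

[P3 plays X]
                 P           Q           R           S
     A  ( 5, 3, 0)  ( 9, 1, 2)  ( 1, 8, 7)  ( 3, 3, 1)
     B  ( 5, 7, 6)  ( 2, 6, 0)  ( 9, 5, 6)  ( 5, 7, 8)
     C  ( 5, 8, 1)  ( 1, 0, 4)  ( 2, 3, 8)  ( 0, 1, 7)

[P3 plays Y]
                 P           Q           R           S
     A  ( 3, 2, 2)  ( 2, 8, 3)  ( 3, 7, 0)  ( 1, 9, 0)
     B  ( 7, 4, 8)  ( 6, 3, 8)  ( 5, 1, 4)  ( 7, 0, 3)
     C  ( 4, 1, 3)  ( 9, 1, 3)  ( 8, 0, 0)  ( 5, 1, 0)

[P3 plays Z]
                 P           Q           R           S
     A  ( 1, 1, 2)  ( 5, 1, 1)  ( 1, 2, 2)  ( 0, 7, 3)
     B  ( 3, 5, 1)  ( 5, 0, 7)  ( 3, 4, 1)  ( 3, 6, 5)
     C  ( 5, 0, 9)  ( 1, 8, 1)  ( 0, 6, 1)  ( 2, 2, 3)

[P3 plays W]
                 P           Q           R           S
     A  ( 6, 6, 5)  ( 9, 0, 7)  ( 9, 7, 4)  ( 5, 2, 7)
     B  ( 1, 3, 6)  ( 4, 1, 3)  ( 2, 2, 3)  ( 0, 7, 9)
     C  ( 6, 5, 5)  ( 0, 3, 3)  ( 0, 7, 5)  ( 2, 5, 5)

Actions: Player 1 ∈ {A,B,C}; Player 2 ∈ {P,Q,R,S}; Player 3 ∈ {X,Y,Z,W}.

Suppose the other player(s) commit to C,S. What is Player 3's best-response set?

argmax u_3 = {X}

u_3(X vs C,S) = 7
u_3(Y vs C,S) = 0
u_3(Z vs C,S) = 3
u_3(W vs C,S) = 5
max payoff 7 at {X}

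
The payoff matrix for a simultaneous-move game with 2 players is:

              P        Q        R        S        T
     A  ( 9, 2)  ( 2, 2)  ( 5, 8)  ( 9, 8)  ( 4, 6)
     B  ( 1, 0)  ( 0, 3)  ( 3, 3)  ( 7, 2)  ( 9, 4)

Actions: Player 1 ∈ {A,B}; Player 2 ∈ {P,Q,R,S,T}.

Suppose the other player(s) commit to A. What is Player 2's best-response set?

u_2(P vs A) = 2
u_2(Q vs A) = 2
u_2(R vs A) = 8
u_2(S vs A) = 8
u_2(T vs A) = 6
max payoff 8 at {R,S}

P2 best: {R,S}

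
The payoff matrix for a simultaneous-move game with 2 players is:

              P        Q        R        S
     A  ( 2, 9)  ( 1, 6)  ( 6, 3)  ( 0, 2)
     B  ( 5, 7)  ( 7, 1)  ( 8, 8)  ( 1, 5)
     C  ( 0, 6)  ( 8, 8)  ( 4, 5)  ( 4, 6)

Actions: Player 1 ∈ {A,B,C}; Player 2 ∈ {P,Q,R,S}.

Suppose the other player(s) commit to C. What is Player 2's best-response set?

P2 best: {Q}

u_2(P vs C) = 6
u_2(Q vs C) = 8
u_2(R vs C) = 5
u_2(S vs C) = 6
max payoff 8 at {Q}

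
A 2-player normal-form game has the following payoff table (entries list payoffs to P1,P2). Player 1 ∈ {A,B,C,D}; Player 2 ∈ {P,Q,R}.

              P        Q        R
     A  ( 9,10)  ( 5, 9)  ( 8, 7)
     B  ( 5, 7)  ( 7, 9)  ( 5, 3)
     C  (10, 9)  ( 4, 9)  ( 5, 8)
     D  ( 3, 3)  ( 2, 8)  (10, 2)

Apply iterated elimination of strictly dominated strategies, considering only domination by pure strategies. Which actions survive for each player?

Survivors P1:{A,B,C} P2:{P,Q}

P2 drop R (P beats it: A:10>7 B:7>3 C:9>8 D:3>2)
P1 drop D (A beats it: P:9>3 Q:5>2)
P1→{A,B,C} P2→{P,Q}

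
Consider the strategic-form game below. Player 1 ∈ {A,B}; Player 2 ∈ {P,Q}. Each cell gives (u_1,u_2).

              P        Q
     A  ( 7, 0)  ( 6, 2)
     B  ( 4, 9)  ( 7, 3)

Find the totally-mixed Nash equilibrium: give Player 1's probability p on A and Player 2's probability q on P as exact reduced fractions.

P1 indiff ⇒ q·7+(1-q)·6 = q·4+(1-q)·7 ⇒ q(3) = (1-q)(1) ⇒ q = 1/4
P2 indiff ⇒ p·0+(1-p)·9 = p·2+(1-p)·3 ⇒ p(-2) = (1-p)(-6) ⇒ p = 3/4

P1 mixes 3/4 on A; P2 mixes 1/4 on P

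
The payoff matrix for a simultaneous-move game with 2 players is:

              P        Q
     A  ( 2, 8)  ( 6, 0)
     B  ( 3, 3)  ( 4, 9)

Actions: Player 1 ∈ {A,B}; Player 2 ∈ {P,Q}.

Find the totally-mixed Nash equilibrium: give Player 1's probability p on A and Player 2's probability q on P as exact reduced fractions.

P1 indiff ⇒ q·2+(1-q)·6 = q·3+(1-q)·4 ⇒ q(-1) = (1-q)(-2) ⇒ q = 2/3
P2 indiff ⇒ p·8+(1-p)·3 = p·0+(1-p)·9 ⇒ p(8) = (1-p)(6) ⇒ p = 3/7

p=3/7, q=2/3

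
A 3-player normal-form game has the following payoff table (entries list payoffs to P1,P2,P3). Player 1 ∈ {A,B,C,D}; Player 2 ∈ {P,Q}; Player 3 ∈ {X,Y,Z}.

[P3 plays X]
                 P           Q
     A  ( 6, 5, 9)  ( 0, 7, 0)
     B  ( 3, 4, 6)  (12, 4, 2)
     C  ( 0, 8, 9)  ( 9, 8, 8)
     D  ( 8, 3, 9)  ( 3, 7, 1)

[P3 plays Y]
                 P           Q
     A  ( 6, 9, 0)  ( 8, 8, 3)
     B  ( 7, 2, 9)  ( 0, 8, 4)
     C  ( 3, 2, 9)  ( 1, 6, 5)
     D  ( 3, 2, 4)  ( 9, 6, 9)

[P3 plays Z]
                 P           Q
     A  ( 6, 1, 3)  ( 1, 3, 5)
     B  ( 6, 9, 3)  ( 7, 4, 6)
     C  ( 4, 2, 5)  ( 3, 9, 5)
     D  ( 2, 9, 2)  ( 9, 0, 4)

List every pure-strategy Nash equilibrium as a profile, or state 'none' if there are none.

(A,P,X): not NE [P1→D gives 8>6; P2→Q gives 7>5]
(A,P,Y): not NE [P1→B gives 7>6; P3→X gives 9>0]
(A,P,Z): not NE [P2→Q gives 3>1; P3→X gives 9>3]
(A,Q,X): not NE [P1→B gives 12>0; P3→Z gives 5>0]
(A,Q,Y): not NE [P1→D gives 9>8; P2→P gives 9>8; P3→Z gives 5>3]
(A,Q,Z): not NE [P1→D gives 9>1]
(B,P,X): not NE [P1→D gives 8>3; P3→Y gives 9>6]
(B,P,Y): not NE [P2→Q gives 8>2]
(B,P,Z): not NE [P3→Y gives 9>3]
(B,Q,X): not NE [P3→Z gives 6>2]
(B,Q,Y): not NE [P1→D gives 9>0; P3→Z gives 6>4]
(B,Q,Z): not NE [P1→D gives 9>7; P2→P gives 9>4]
(C,P,X): not NE [P1→D gives 8>0]
(C,P,Y): not NE [P1→B gives 7>3; P2→Q gives 6>2]
(C,P,Z): not NE [P1→B gives 6>4; P2→Q gives 9>2; P3→Y gives 9>5]
(C,Q,X): not NE [P1→B gives 12>9]
(C,Q,Y): not NE [P1→D gives 9>1; P3→X gives 8>5]
(C,Q,Z): not NE [P1→D gives 9>3; P3→X gives 8>5]
(D,P,X): not NE [P2→Q gives 7>3]
(D,P,Y): not NE [P1→B gives 7>3; P2→Q gives 6>2; P3→X gives 9>4]
(D,P,Z): not NE [P1→B gives 6>2; P3→X gives 9>2]
(D,Q,X): not NE [P1→B gives 12>3; P3→Y gives 9>1]
(D,Q,Y): NE
(D,Q,Z): not NE [P2→P gives 9>0; P3→Y gives 9>4]

PSNE = {(D,Q,Y)}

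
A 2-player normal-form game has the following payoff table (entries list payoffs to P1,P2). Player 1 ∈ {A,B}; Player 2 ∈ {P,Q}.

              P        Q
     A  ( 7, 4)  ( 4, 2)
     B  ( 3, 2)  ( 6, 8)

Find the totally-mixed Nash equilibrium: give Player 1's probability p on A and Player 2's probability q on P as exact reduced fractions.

P1 indiff ⇒ q·7+(1-q)·4 = q·3+(1-q)·6 ⇒ q(4) = (1-q)(2) ⇒ q = 1/3
P2 indiff ⇒ p·4+(1-p)·2 = p·2+(1-p)·8 ⇒ p(2) = (1-p)(6) ⇒ p = 3/4

p=3/4, q=1/3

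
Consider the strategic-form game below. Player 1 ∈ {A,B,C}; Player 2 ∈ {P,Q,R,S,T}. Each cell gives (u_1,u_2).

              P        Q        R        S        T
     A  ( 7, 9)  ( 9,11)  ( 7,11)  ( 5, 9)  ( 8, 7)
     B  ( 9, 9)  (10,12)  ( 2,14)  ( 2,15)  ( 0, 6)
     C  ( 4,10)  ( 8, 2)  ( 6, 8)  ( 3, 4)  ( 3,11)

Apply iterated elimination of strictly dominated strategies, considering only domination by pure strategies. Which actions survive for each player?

IESDS → P1:{A,B} P2:{Q,R,S}

P1 drop C (A beats it: P:7>4 Q:9>8 R:7>6 S:5>3 T:8>3)
P2 drop P (Q beats it: A:11>9 B:12>9)
P2 drop T (Q beats it: A:11>7 B:12>6)
P1→{A,B} P2→{Q,R,S}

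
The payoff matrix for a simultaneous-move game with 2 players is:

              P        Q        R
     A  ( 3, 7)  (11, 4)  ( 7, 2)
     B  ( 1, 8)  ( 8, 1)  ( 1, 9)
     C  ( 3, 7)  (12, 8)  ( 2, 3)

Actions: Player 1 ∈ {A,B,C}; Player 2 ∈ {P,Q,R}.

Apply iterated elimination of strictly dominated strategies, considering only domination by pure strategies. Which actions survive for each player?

P1 drop B (A beats it: P:3>1 Q:11>8 R:7>1)
P2 drop R (P beats it: A:7>2 C:7>3)
P1→{A,C} P2→{P,Q}

Survivors P1:{A,C} P2:{P,Q}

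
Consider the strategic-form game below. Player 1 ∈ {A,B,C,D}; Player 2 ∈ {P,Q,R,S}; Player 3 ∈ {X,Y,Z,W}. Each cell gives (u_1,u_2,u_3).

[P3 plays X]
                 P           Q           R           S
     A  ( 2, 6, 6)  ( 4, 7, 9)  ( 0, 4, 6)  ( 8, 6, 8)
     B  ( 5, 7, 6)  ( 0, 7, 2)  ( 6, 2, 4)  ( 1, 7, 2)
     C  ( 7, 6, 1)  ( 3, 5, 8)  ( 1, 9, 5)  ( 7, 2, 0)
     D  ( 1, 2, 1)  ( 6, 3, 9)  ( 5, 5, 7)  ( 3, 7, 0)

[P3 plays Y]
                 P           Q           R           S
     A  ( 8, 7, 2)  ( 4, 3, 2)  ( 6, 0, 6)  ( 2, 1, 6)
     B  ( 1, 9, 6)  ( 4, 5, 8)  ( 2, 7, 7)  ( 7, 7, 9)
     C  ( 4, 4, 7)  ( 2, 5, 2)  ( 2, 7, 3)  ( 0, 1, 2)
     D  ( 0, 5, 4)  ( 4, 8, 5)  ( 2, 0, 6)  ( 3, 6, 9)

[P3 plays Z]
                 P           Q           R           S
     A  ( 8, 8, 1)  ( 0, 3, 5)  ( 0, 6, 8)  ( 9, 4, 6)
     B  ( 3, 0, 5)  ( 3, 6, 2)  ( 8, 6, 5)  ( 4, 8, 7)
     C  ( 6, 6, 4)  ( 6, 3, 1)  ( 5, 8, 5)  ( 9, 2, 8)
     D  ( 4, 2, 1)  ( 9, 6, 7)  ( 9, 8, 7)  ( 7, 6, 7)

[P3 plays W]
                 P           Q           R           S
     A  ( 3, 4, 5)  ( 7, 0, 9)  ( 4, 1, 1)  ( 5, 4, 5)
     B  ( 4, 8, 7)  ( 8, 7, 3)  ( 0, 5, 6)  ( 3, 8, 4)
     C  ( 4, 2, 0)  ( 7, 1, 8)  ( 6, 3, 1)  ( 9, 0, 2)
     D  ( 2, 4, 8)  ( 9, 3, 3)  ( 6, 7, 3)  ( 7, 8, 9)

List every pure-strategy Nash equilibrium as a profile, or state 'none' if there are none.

PSNE = {(B,P,W), (D,R,Z)}

(A,P,X): not NE [P1→C gives 7>2; P2→Q gives 7>6]
(A,P,Y): not NE [P3→X gives 6>2]
(A,P,Z): not NE [P3→X gives 6>1]
(A,P,W): not NE [P1→C gives 4>3; P3→X gives 6>5]
(A,Q,X): not NE [P1→D gives 6>4]
(A,Q,Y): not NE [P2→P gives 7>3; P3→W gives 9>2]
(A,Q,Z): not NE [P1→D gives 9>0; P2→P gives 8>3; P3→W gives 9>5]
(A,Q,W): not NE [P1→D gives 9>7; P2→S gives 4>0]
(A,R,X): not NE [P1→B gives 6>0; P2→Q gives 7>4; P3→Z gives 8>6]
(A,R,Y): not NE [P2→P gives 7>0; P3→Z gives 8>6]
(A,R,Z): not NE [P1→D gives 9>0; P2→P gives 8>6]
(A,R,W): not NE [P1→D gives 6>4; P2→S gives 4>1; P3→Z gives 8>1]
(A,S,X): not NE [P2→Q gives 7>6]
(A,S,Y): not NE [P1→B gives 7>2; P2→P gives 7>1; P3→X gives 8>6]
(A,S,Z): not NE [P2→P gives 8>4; P3→X gives 8>6]
(A,S,W): not NE [P1→C gives 9>5; P3→X gives 8>5]
(B,P,X): not NE [P1→C gives 7>5; P3→W gives 7>6]
(B,P,Y): not NE [P1→A gives 8>1; P3→W gives 7>6]
(B,P,Z): not NE [P1→A gives 8>3; P2→S gives 8>0; P3→W gives 7>5]
(B,P,W): NE
(B,Q,X): not NE [P1→D gives 6>0; P3→Y gives 8>2]
(B,Q,Y): not NE [P2→P gives 9>5]
(B,Q,Z): not NE [P1→D gives 9>3; P2→S gives 8>6; P3→Y gives 8>2]
(B,Q,W): not NE [P1→D gives 9>8; P2→S gives 8>7; P3→Y gives 8>3]
(B,R,X): not NE [P2→S gives 7>2; P3→Y gives 7>4]
(B,R,Y): not NE [P1→A gives 6>2; P2→P gives 9>7]
(B,R,Z): not NE [P1→D gives 9>8; P2→S gives 8>6; P3→Y gives 7>5]
(B,R,W): not NE [P1→D gives 6>0; P2→S gives 8>5; P3→Y gives 7>6]
(B,S,X): not NE [P1→A gives 8>1; P3→Y gives 9>2]
(B,S,Y): not NE [P2→P gives 9>7]
(B,S,Z): not NE [P1→C gives 9>4; P3→Y gives 9>7]
(B,S,W): not NE [P1→C gives 9>3; P3→Y gives 9>4]
(C,P,X): not NE [P2→R gives 9>6; P3→Y gives 7>1]
(C,P,Y): not NE [P1→A gives 8>4; P2→R gives 7>4]
(C,P,Z): not NE [P1→A gives 8>6; P2→R gives 8>6; P3→Y gives 7>4]
(C,P,W): not NE [P2→R gives 3>2; P3→Y gives 7>0]
(C,Q,X): not NE [P1→D gives 6>3; P2→R gives 9>5]
(C,Q,Y): not NE [P1→D gives 4>2; P2→R gives 7>5; P3→W gives 8>2]
(C,Q,Z): not NE [P1→D gives 9>6; P2→R gives 8>3; P3→W gives 8>1]
(C,Q,W): not NE [P1→D gives 9>7; P2→R gives 3>1]
(C,R,X): not NE [P1→B gives 6>1]
(C,R,Y): not NE [P1→A gives 6>2; P3→Z gives 5>3]
(C,R,Z): not NE [P1→D gives 9>5]
(C,R,W): not NE [P3→Z gives 5>1]
(C,S,X): not NE [P1→A gives 8>7; P2→R gives 9>2; P3→Z gives 8>0]
(C,S,Y): not NE [P1→B gives 7>0; P2→R gives 7>1; P3→Z gives 8>2]
(C,S,Z): not NE [P2→R gives 8>2]
(C,S,W): not NE [P2→R gives 3>0; P3→Z gives 8>2]
(D,P,X): not NE [P1→C gives 7>1; P2→S gives 7>2; P3→W gives 8>1]
(D,P,Y): not NE [P1→A gives 8>0; P2→Q gives 8>5; P3→W gives 8>4]
(D,P,Z): not NE [P1→A gives 8>4; P2→R gives 8>2; P3→W gives 8>1]
(D,P,W): not NE [P1→C gives 4>2; P2→S gives 8>4]
(D,Q,X): not NE [P2→S gives 7>3]
(D,Q,Y): not NE [P3→X gives 9>5]
(D,Q,Z): not NE [P2→R gives 8>6; P3→X gives 9>7]
(D,Q,W): not NE [P2→S gives 8>3; P3→X gives 9>3]
(D,R,X): not NE [P1→B gives 6>5; P2→S gives 7>5]
(D,R,Y): not NE [P1→A gives 6>2; P2→Q gives 8>0; P3→Z gives 7>6]
(D,R,Z): NE
(D,R,W): not NE [P2→S gives 8>7; P3→Z gives 7>3]
(D,S,X): not NE [P1→A gives 8>3; P3→W gives 9>0]
(D,S,Y): not NE [P1→B gives 7>3; P2→Q gives 8>6]
(D,S,Z): not NE [P1→C gives 9>7; P2→R gives 8>6; P3→W gives 9>7]
(D,S,W): not NE [P1→C gives 9>7]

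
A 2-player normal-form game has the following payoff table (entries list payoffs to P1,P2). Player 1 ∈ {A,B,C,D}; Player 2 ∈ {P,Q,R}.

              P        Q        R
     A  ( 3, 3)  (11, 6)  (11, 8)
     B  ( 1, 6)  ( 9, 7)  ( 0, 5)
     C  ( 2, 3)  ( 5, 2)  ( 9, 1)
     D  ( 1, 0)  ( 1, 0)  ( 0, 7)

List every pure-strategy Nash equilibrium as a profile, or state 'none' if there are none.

NE set: (A,R)

(A,P): not NE [P2→R gives 8>3]
(A,Q): not NE [P2→R gives 8>6]
(A,R): NE
(B,P): not NE [P1→A gives 3>1; P2→Q gives 7>6]
(B,Q): not NE [P1→A gives 11>9]
(B,R): not NE [P1→A gives 11>0; P2→Q gives 7>5]
(C,P): not NE [P1→A gives 3>2]
(C,Q): not NE [P1→A gives 11>5; P2→P gives 3>2]
(C,R): not NE [P1→A gives 11>9; P2→P gives 3>1]
(D,P): not NE [P1→A gives 3>1; P2→R gives 7>0]
(D,Q): not NE [P1→A gives 11>1; P2→R gives 7>0]
(D,R): not NE [P1→A gives 11>0]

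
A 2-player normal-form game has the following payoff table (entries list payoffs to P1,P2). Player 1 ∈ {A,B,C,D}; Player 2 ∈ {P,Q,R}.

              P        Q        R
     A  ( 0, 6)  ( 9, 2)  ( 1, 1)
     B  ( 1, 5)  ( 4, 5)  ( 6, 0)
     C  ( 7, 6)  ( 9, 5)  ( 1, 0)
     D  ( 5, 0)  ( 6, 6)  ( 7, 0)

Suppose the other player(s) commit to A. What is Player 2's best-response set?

argmax u_2 = {P}

u_2(P vs A) = 6
u_2(Q vs A) = 2
u_2(R vs A) = 1
max payoff 6 at {P}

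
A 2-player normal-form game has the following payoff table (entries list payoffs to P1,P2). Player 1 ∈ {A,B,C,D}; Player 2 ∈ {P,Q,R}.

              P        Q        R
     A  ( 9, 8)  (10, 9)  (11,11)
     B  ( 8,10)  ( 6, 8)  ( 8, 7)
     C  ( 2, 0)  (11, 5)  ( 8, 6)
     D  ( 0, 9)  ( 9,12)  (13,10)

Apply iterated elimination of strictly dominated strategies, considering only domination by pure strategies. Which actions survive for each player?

P1 drop B (A beats it: P:9>8 Q:10>6 R:11>8)
P2 drop P (Q beats it: A:9>8 C:5>0 D:12>9)
P1→{A,C,D} P2→{Q,R}

IESDS → P1:{A,C,D} P2:{Q,R}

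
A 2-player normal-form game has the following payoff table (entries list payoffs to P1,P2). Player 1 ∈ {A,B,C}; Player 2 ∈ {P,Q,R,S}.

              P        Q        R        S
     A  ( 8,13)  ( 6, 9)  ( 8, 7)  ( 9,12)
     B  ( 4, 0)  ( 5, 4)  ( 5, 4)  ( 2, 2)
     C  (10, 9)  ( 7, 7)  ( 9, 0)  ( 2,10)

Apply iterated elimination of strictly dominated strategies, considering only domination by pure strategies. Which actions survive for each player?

IESDS → P1:{A,C} P2:{P,S}

P1 drop B (A beats it: P:8>4 Q:6>5 R:8>5 S:9>2)
P2 drop Q (P beats it: A:13>9 C:9>7)
P2 drop R (P beats it: A:13>7 C:9>0)
P1→{A,C} P2→{P,S}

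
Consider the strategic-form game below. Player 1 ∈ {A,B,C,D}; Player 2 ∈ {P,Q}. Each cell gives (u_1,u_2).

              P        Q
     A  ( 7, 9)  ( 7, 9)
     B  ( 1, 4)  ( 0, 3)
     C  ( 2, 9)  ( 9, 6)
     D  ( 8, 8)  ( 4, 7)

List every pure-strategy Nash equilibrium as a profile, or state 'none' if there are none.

(A,P): not NE [P1→D gives 8>7]
(A,Q): not NE [P1→C gives 9>7]
(B,P): not NE [P1→D gives 8>1]
(B,Q): not NE [P1→C gives 9>0; P2→P gives 4>3]
(C,P): not NE [P1→D gives 8>2]
(C,Q): not NE [P2→P gives 9>6]
(D,P): NE
(D,Q): not NE [P1→C gives 9>4; P2→P gives 8>7]

NE set: (D,P)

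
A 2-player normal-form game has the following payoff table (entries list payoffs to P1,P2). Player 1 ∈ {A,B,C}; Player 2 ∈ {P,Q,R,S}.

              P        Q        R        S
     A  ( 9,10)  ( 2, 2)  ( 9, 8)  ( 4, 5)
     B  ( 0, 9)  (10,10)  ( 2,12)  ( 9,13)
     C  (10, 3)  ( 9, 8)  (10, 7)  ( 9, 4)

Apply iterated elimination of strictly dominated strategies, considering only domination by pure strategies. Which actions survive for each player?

P1 drop A (C beats it: P:10>9 Q:9>2 R:10>9 S:9>4)
P2 drop P (Q beats it: B:10>9 C:8>3)
P1→{B,C} P2→{Q,R,S}

IESDS → P1:{B,C} P2:{Q,R,S}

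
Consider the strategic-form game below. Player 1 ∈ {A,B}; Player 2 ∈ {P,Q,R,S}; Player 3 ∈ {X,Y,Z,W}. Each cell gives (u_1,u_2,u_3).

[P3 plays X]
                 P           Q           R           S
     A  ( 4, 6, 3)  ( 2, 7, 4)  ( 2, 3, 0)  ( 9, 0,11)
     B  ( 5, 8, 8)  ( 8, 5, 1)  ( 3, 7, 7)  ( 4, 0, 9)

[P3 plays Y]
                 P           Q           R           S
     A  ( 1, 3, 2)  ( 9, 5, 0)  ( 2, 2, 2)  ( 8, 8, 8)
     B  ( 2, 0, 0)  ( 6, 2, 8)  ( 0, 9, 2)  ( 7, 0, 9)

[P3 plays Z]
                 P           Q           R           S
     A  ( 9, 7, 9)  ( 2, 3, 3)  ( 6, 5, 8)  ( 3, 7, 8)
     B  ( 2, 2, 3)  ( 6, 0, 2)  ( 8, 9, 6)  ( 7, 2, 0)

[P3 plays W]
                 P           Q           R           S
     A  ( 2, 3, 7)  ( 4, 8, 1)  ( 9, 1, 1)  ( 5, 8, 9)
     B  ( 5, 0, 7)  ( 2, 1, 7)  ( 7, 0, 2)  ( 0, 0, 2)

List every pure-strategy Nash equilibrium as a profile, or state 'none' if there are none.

Nash profiles: (A,P,Z), (B,P,X)

(A,P,X): not NE [P1→B gives 5>4; P2→Q gives 7>6; P3→Z gives 9>3]
(A,P,Y): not NE [P1→B gives 2>1; P2→S gives 8>3; P3→Z gives 9>2]
(A,P,Z): NE
(A,P,W): not NE [P1→B gives 5>2; P2→S gives 8>3; P3→Z gives 9>7]
(A,Q,X): not NE [P1→B gives 8>2]
(A,Q,Y): not NE [P2→S gives 8>5; P3→X gives 4>0]
(A,Q,Z): not NE [P1→B gives 6>2; P2→S gives 7>3; P3→X gives 4>3]
(A,Q,W): not NE [P3→X gives 4>1]
(A,R,X): not NE [P1→B gives 3>2; P2→Q gives 7>3; P3→Z gives 8>0]
(A,R,Y): not NE [P2→S gives 8>2; P3→Z gives 8>2]
(A,R,Z): not NE [P1→B gives 8>6; P2→S gives 7>5]
(A,R,W): not NE [P2→S gives 8>1; P3→Z gives 8>1]
(A,S,X): not NE [P2→Q gives 7>0]
(A,S,Y): not NE [P3→X gives 11>8]
(A,S,Z): not NE [P1→B gives 7>3; P3→X gives 11>8]
(A,S,W): not NE [P3→X gives 11>9]
(B,P,X): NE
(B,P,Y): not NE [P2→R gives 9>0; P3→X gives 8>0]
(B,P,Z): not NE [P1→A gives 9>2; P2→R gives 9>2; P3→X gives 8>3]
(B,P,W): not NE [P2→Q gives 1>0; P3→X gives 8>7]
(B,Q,X): not NE [P2→P gives 8>5; P3→Y gives 8>1]
(B,Q,Y): not NE [P1→A gives 9>6; P2→R gives 9>2]
(B,Q,Z): not NE [P2→R gives 9>0; P3→Y gives 8>2]
(B,Q,W): not NE [P1→A gives 4>2; P3→Y gives 8>7]
(B,R,X): not NE [P2→P gives 8>7]
(B,R,Y): not NE [P1→A gives 2>0; P3→X gives 7>2]
(B,R,Z): not NE [P3→X gives 7>6]
(B,R,W): not NE [P1→A gives 9>7; P2→Q gives 1>0; P3→X gives 7>2]
(B,S,X): not NE [P1→A gives 9>4; P2→P gives 8>0]
(B,S,Y): not NE [P1→A gives 8>7; P2→R gives 9>0]
(B,S,Z): not NE [P2→R gives 9>2; P3→Y gives 9>0]
(B,S,W): not NE [P1→A gives 5>0; P2→Q gives 1>0; P3→Y gives 9>2]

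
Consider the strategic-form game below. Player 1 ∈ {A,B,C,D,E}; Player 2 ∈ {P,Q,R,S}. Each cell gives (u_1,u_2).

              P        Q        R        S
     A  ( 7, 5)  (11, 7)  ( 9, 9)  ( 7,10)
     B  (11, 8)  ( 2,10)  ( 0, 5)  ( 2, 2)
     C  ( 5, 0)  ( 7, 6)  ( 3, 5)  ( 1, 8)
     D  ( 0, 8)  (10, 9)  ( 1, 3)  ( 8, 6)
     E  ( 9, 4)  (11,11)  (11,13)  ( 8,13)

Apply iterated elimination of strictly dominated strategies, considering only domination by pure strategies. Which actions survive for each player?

P1 drop C (A beats it: P:7>5 Q:11>7 R:9>3 S:7>1)
P2 drop P (Q beats it: A:7>5 B:10>8 D:9>8 E:11>4)
P1 drop B (A beats it: Q:11>2 R:9>0 S:7>2)
P1→{A,D,E} P2→{Q,R,S}

Survivors P1:{A,D,E} P2:{Q,R,S}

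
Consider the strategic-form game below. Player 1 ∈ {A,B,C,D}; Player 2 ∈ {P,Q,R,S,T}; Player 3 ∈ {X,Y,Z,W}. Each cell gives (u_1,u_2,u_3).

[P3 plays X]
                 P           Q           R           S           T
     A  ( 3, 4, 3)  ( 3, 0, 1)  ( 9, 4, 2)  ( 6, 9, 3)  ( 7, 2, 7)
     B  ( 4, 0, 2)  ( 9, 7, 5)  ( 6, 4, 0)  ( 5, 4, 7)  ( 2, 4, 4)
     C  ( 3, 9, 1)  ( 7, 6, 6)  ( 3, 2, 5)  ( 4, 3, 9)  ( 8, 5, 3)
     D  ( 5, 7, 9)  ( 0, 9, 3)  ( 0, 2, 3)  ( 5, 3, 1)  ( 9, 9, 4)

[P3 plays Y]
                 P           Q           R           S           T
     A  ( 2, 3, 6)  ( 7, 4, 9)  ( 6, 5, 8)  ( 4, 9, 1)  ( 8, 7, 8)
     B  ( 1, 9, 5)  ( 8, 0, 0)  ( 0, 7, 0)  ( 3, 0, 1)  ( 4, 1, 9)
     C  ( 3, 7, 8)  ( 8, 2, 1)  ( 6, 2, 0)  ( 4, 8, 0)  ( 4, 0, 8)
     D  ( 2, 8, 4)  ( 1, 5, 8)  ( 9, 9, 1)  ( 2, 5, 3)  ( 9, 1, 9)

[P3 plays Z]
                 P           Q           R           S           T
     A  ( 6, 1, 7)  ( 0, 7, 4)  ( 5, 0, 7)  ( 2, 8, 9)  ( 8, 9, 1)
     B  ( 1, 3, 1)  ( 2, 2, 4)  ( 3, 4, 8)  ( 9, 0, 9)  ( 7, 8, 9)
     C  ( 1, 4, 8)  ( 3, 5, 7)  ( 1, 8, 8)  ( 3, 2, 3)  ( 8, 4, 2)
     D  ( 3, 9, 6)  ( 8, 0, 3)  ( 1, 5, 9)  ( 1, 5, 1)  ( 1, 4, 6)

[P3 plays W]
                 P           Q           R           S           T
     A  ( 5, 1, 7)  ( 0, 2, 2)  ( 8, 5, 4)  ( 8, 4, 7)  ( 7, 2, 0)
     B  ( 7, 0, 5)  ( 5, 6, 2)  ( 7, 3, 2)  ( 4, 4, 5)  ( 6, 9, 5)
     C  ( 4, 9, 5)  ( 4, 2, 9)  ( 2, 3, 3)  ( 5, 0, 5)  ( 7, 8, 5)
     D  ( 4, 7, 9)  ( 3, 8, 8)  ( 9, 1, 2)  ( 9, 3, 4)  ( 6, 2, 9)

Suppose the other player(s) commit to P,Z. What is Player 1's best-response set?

P1 best: {A}

u_1(A vs P,Z) = 6
u_1(B vs P,Z) = 1
u_1(C vs P,Z) = 1
u_1(D vs P,Z) = 3
max payoff 6 at {A}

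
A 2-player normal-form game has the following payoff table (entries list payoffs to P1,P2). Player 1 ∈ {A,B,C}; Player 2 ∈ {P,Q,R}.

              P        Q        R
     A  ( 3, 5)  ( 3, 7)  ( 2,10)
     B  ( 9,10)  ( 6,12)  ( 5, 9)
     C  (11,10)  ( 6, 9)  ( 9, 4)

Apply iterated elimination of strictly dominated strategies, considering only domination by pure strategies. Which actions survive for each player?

P1 drop A (B beats it: P:9>3 Q:6>3 R:5>2)
P2 drop R (P beats it: B:10>9 C:10>4)
P1→{B,C} P2→{P,Q}

Survivors P1:{B,C} P2:{P,Q}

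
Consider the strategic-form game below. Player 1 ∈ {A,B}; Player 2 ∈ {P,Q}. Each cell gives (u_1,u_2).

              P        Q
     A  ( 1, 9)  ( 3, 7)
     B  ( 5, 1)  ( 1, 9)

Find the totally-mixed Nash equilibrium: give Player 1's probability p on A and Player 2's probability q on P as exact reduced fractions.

(p,q) = (4/5, 1/3)

P1 indiff ⇒ q·1+(1-q)·3 = q·5+(1-q)·1 ⇒ q(-4) = (1-q)(-2) ⇒ q = 1/3
P2 indiff ⇒ p·9+(1-p)·1 = p·7+(1-p)·9 ⇒ p(2) = (1-p)(8) ⇒ p = 4/5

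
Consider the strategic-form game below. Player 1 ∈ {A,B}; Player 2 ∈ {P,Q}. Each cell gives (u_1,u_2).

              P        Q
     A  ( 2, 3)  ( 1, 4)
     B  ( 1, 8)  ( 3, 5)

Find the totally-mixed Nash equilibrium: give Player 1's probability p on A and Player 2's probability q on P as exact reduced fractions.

P1 indiff ⇒ q·2+(1-q)·1 = q·1+(1-q)·3 ⇒ q(1) = (1-q)(2) ⇒ q = 2/3
P2 indiff ⇒ p·3+(1-p)·8 = p·4+(1-p)·5 ⇒ p(-1) = (1-p)(-3) ⇒ p = 3/4

P1 mixes 3/4 on A; P2 mixes 2/3 on P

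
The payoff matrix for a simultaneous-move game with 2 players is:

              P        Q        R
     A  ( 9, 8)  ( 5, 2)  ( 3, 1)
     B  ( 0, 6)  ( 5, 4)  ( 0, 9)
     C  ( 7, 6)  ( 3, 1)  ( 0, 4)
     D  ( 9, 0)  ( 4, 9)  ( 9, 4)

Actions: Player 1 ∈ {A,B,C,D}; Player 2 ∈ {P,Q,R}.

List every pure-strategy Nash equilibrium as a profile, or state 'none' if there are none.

(A,P): NE
(A,Q): not NE [P2→P gives 8>2]
(A,R): not NE [P1→D gives 9>3; P2→P gives 8>1]
(B,P): not NE [P1→D gives 9>0; P2→R gives 9>6]
(B,Q): not NE [P2→R gives 9>4]
(B,R): not NE [P1→D gives 9>0]
(C,P): not NE [P1→D gives 9>7]
(C,Q): not NE [P1→B gives 5>3; P2→P gives 6>1]
(C,R): not NE [P1→D gives 9>0; P2→P gives 6>4]
(D,P): not NE [P2→Q gives 9>0]
(D,Q): not NE [P1→B gives 5>4]
(D,R): not NE [P2→Q gives 9>4]

Nash profiles: (A,P)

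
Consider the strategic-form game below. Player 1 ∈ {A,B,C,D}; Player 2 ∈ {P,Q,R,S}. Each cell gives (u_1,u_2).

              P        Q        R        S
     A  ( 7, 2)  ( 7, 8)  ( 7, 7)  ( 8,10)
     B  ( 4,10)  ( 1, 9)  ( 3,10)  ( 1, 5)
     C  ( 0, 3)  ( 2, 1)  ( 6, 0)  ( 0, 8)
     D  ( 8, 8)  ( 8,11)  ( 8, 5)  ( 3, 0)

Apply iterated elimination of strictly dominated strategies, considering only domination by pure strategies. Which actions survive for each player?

Remaining: P1:{A,D} P2:{Q,S}

P1 drop B (A beats it: P:7>4 Q:7>1 R:7>3 S:8>1)
P1 drop C (A beats it: P:7>0 Q:7>2 R:7>6 S:8>0)
P2 drop P (Q beats it: A:8>2 D:11>8)
P2 drop R (Q beats it: A:8>7 D:11>5)
P1→{A,D} P2→{Q,S}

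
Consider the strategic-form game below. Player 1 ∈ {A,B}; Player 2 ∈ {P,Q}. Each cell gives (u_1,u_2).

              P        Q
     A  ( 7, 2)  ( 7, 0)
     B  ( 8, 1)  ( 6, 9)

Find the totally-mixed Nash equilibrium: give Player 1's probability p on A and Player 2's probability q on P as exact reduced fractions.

p=4/5, q=1/2

P1 indiff ⇒ q·7+(1-q)·7 = q·8+(1-q)·6 ⇒ q(-1) = (1-q)(-1) ⇒ q = 1/2
P2 indiff ⇒ p·2+(1-p)·1 = p·0+(1-p)·9 ⇒ p(2) = (1-p)(8) ⇒ p = 4/5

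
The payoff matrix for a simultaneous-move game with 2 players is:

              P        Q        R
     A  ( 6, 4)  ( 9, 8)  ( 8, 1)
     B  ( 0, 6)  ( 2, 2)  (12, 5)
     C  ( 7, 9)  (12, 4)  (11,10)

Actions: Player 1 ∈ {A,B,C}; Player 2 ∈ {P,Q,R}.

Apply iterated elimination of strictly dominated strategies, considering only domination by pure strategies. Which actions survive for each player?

P1 drop A (C beats it: P:7>6 Q:12>9 R:11>8)
P2 drop Q (P beats it: B:6>2 C:9>4)
P1→{B,C} P2→{P,R}

Survivors P1:{B,C} P2:{P,R}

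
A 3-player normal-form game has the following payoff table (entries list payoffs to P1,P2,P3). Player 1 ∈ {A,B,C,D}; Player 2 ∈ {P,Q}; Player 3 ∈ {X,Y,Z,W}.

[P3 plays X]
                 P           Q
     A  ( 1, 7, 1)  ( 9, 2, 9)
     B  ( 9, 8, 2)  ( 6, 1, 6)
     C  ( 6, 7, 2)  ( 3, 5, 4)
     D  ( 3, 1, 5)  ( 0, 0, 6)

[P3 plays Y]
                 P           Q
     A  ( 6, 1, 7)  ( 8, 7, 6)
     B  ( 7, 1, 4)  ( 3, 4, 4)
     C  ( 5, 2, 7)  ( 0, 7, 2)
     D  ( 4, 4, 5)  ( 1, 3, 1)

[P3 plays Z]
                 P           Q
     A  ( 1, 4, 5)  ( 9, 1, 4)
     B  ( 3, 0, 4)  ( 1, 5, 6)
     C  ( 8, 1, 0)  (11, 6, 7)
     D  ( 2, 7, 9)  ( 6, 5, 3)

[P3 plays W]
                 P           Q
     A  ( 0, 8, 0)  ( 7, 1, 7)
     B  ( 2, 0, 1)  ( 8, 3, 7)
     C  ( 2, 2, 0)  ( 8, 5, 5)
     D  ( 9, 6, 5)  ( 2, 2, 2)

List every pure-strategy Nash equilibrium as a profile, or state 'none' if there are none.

Nash profiles: (B,Q,W), (C,Q,Z)

(A,P,X): not NE [P1→B gives 9>1; P3→Y gives 7>1]
(A,P,Y): not NE [P1→B gives 7>6; P2→Q gives 7>1]
(A,P,Z): not NE [P1→C gives 8>1; P3→Y gives 7>5]
(A,P,W): not NE [P1→D gives 9>0; P3→Y gives 7>0]
(A,Q,X): not NE [P2→P gives 7>2]
(A,Q,Y): not NE [P3→X gives 9>6]
(A,Q,Z): not NE [P1→C gives 11>9; P2→P gives 4>1; P3→X gives 9>4]
(A,Q,W): not NE [P1→C gives 8>7; P2→P gives 8>1; P3→X gives 9>7]
(B,P,X): not NE [P3→Z gives 4>2]
(B,P,Y): not NE [P2→Q gives 4>1]
(B,P,Z): not NE [P1→C gives 8>3; P2→Q gives 5>0]
(B,P,W): not NE [P1→D gives 9>2; P2→Q gives 3>0; P3→Z gives 4>1]
(B,Q,X): not NE [P1→A gives 9>6; P2→P gives 8>1; P3→W gives 7>6]
(B,Q,Y): not NE [P1→A gives 8>3; P3→W gives 7>4]
(B,Q,Z): not NE [P1→C gives 11>1; P3→W gives 7>6]
(B,Q,W): NE
(C,P,X): not NE [P1→B gives 9>6; P3→Y gives 7>2]
(C,P,Y): not NE [P1→B gives 7>5; P2→Q gives 7>2]
(C,P,Z): not NE [P2→Q gives 6>1; P3→Y gives 7>0]
(C,P,W): not NE [P1→D gives 9>2; P2→Q gives 5>2; P3→Y gives 7>0]
(C,Q,X): not NE [P1→A gives 9>3; P2→P gives 7>5; P3→Z gives 7>4]
(C,Q,Y): not NE [P1→A gives 8>0; P3→Z gives 7>2]
(C,Q,Z): NE
(C,Q,W): not NE [P3→Z gives 7>5]
(D,P,X): not NE [P1→B gives 9>3; P3→Z gives 9>5]
(D,P,Y): not NE [P1→B gives 7>4; P3→Z gives 9>5]
(D,P,Z): not NE [P1→C gives 8>2]
(D,P,W): not NE [P3→Z gives 9>5]
(D,Q,X): not NE [P1→A gives 9>0; P2→P gives 1>0]
(D,Q,Y): not NE [P1→A gives 8>1; P2→P gives 4>3; P3→X gives 6>1]
(D,Q,Z): not NE [P1→C gives 11>6; P2→P gives 7>5; P3→X gives 6>3]
(D,Q,W): not NE [P1→C gives 8>2; P2→P gives 6>2; P3→X gives 6>2]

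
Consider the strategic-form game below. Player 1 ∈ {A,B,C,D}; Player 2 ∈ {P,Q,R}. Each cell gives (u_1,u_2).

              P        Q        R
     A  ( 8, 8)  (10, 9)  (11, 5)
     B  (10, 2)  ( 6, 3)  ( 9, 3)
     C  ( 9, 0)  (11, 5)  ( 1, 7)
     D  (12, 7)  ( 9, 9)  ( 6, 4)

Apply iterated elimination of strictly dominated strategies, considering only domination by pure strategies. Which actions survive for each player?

P2 drop P (Q beats it: A:9>8 B:3>2 C:5>0 D:9>7)
P1 drop B (A beats it: Q:10>6 R:11>9)
P1 drop D (A beats it: Q:10>9 R:11>6)
P1→{A,C} P2→{Q,R}

IESDS → P1:{A,C} P2:{Q,R}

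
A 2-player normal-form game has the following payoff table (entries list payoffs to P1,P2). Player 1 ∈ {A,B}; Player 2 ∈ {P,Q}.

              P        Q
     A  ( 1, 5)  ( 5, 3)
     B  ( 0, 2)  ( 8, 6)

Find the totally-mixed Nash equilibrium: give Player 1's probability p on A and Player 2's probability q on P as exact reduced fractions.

P1 mixes 2/3 on A; P2 mixes 3/4 on P

P1 indiff ⇒ q·1+(1-q)·5 = q·0+(1-q)·8 ⇒ q(1) = (1-q)(3) ⇒ q = 3/4
P2 indiff ⇒ p·5+(1-p)·2 = p·3+(1-p)·6 ⇒ p(2) = (1-p)(4) ⇒ p = 2/3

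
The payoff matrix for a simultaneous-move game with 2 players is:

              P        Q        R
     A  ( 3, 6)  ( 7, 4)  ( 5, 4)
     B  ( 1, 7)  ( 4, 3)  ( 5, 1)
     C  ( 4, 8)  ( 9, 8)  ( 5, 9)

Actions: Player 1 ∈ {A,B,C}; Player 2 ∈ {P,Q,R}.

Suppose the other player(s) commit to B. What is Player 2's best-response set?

P2 best: {P}

u_2(P vs B) = 7
u_2(Q vs B) = 3
u_2(R vs B) = 1
max payoff 7 at {P}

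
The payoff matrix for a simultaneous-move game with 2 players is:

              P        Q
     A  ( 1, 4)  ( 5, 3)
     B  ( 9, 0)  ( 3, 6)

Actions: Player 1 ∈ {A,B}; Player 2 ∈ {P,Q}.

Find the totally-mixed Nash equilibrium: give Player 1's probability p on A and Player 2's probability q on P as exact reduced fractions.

P1 indiff ⇒ q·1+(1-q)·5 = q·9+(1-q)·3 ⇒ q(-8) = (1-q)(-2) ⇒ q = 1/5
P2 indiff ⇒ p·4+(1-p)·0 = p·3+(1-p)·6 ⇒ p(1) = (1-p)(6) ⇒ p = 6/7

p=6/7, q=1/5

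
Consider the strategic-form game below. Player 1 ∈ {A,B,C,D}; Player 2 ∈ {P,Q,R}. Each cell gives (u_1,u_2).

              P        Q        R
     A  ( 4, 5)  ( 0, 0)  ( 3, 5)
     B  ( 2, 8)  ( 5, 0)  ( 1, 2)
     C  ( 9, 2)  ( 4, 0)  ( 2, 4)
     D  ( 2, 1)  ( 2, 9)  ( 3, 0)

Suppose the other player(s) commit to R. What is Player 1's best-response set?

argmax u_1 = {A,D}

u_1(A vs R) = 3
u_1(B vs R) = 1
u_1(C vs R) = 2
u_1(D vs R) = 3
max payoff 3 at {A,D}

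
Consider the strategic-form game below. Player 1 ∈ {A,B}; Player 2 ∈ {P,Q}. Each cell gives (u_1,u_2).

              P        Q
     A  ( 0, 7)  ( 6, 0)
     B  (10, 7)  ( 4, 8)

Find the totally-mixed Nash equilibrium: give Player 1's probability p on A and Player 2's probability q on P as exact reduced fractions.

(p,q) = (1/8, 1/6)

P1 indiff ⇒ q·0+(1-q)·6 = q·10+(1-q)·4 ⇒ q(-10) = (1-q)(-2) ⇒ q = 1/6
P2 indiff ⇒ p·7+(1-p)·7 = p·0+(1-p)·8 ⇒ p(7) = (1-p)(1) ⇒ p = 1/8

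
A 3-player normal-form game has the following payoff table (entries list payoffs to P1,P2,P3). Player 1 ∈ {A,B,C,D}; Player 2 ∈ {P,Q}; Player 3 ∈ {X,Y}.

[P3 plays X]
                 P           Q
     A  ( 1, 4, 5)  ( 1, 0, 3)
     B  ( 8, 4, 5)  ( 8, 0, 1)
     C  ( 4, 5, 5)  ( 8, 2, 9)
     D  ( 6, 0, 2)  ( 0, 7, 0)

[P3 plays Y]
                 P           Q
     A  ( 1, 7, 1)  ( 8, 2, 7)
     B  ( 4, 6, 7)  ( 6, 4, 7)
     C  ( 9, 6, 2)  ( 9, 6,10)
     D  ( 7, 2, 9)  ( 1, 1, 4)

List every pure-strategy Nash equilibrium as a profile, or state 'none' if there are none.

(A,P,X): not NE [P1→B gives 8>1]
(A,P,Y): not NE [P1→C gives 9>1; P3→X gives 5>1]
(A,Q,X): not NE [P1→C gives 8>1; P2→P gives 4>0; P3→Y gives 7>3]
(A,Q,Y): not NE [P1→C gives 9>8; P2→P gives 7>2]
(B,P,X): not NE [P3→Y gives 7>5]
(B,P,Y): not NE [P1→C gives 9>4]
(B,Q,X): not NE [P2→P gives 4>0; P3→Y gives 7>1]
(B,Q,Y): not NE [P1→C gives 9>6; P2→P gives 6>4]
(C,P,X): not NE [P1→B gives 8>4]
(C,P,Y): not NE [P3→X gives 5>2]
(C,Q,X): not NE [P2→P gives 5>2; P3→Y gives 10>9]
(C,Q,Y): NE
(D,P,X): not NE [P1→B gives 8>6; P2→Q gives 7>0; P3→Y gives 9>2]
(D,P,Y): not NE [P1→C gives 9>7]
(D,Q,X): not NE [P1→C gives 8>0; P3→Y gives 4>0]
(D,Q,Y): not NE [P1→C gives 9>1; P2→P gives 2>1]

NE set: (C,Q,Y)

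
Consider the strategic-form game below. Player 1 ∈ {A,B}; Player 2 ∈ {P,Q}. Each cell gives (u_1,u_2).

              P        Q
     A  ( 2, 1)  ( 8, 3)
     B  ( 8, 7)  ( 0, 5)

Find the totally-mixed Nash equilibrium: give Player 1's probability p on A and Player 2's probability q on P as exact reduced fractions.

(p,q) = (1/2, 4/7)

P1 indiff ⇒ q·2+(1-q)·8 = q·8+(1-q)·0 ⇒ q(-6) = (1-q)(-8) ⇒ q = 4/7
P2 indiff ⇒ p·1+(1-p)·7 = p·3+(1-p)·5 ⇒ p(-2) = (1-p)(-2) ⇒ p = 1/2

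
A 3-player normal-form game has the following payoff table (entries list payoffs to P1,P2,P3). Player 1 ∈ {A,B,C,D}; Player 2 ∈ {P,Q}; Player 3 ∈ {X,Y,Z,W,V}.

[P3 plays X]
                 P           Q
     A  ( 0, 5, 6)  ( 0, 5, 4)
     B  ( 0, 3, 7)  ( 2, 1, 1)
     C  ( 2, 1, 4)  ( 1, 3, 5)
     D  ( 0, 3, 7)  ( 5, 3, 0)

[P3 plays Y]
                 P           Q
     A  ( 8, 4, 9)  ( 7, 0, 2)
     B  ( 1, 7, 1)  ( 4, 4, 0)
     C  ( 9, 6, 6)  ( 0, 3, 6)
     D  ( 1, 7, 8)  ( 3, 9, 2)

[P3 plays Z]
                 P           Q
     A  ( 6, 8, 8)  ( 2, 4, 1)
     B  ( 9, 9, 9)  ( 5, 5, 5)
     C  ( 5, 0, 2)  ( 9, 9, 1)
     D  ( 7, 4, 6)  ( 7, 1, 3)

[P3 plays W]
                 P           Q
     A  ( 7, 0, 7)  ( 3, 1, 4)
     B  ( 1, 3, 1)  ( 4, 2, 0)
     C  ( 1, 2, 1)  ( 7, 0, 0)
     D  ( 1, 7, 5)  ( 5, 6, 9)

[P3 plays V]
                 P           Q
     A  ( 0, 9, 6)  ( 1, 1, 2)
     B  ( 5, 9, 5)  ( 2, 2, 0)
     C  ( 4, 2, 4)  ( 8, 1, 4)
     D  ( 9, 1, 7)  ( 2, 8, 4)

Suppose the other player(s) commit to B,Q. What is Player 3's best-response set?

P3 best: {Z}

u_3(X vs B,Q) = 1
u_3(Y vs B,Q) = 0
u_3(Z vs B,Q) = 5
u_3(W vs B,Q) = 0
u_3(V vs B,Q) = 0
max payoff 5 at {Z}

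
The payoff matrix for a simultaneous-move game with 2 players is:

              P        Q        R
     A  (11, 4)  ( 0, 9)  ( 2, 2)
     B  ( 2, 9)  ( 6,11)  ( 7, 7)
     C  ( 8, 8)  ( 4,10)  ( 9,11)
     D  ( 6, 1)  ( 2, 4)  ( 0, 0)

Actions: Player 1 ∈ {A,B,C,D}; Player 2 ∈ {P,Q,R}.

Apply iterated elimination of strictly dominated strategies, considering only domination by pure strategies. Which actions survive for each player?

Remaining: P1:{B,C} P2:{Q,R}

P1 drop D (C beats it: P:8>6 Q:4>2 R:9>0)
P2 drop P (Q beats it: A:9>4 B:11>9 C:10>8)
P1 drop A (B beats it: Q:6>0 R:7>2)
P1→{B,C} P2→{Q,R}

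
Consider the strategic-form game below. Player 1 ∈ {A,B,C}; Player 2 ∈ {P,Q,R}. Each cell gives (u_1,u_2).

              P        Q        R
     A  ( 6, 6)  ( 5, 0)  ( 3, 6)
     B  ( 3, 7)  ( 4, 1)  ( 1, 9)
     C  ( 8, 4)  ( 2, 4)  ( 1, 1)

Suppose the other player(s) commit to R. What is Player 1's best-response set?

BR_1 = {A}

u_1(A vs R) = 3
u_1(B vs R) = 1
u_1(C vs R) = 1
max payoff 3 at {A}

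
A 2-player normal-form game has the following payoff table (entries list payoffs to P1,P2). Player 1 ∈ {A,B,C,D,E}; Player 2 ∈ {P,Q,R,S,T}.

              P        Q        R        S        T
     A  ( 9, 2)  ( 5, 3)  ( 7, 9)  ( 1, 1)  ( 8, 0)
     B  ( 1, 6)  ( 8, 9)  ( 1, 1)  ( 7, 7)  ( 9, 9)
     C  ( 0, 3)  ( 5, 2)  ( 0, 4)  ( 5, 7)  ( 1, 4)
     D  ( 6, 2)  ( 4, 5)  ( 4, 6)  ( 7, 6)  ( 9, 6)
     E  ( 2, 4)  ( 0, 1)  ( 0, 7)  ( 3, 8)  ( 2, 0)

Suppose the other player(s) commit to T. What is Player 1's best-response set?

BR_1 = {B,D}

u_1(A vs T) = 8
u_1(B vs T) = 9
u_1(C vs T) = 1
u_1(D vs T) = 9
u_1(E vs T) = 2
max payoff 9 at {B,D}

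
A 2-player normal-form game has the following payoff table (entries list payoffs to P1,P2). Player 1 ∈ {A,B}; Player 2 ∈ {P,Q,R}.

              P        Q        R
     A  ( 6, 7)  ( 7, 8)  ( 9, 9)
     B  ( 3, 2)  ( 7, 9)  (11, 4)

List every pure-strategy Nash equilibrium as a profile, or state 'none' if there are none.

PSNE = {(B,Q)}

(A,P): not NE [P2→R gives 9>7]
(A,Q): not NE [P2→R gives 9>8]
(A,R): not NE [P1→B gives 11>9]
(B,P): not NE [P1→A gives 6>3; P2→Q gives 9>2]
(B,Q): NE
(B,R): not NE [P2→Q gives 9>4]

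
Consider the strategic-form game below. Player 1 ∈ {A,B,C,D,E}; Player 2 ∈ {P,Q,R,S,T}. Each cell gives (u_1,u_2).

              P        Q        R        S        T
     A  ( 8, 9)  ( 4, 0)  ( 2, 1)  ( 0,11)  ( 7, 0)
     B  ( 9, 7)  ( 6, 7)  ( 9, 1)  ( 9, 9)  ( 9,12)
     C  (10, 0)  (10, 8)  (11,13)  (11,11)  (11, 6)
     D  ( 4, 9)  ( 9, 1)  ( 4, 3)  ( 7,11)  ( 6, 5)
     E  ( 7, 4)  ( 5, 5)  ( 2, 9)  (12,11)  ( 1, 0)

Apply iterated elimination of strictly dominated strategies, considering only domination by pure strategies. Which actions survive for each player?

IESDS → P1:{C,E} P2:{R,S}

P1 drop A (B beats it: P:9>8 Q:6>4 R:9>2 S:9>0 T:9>7)
P1 drop B (C beats it: P:10>9 Q:10>6 R:11>9 S:11>9 T:11>9)
P1 drop D (C beats it: P:10>4 Q:10>9 R:11>4 S:11>7 T:11>6)
P2 drop P (Q beats it: C:8>0 E:5>4)
P2 drop Q (R beats it: C:13>8 E:9>5)
P2 drop T (R beats it: C:13>6 E:9>0)
P1→{C,E} P2→{R,S}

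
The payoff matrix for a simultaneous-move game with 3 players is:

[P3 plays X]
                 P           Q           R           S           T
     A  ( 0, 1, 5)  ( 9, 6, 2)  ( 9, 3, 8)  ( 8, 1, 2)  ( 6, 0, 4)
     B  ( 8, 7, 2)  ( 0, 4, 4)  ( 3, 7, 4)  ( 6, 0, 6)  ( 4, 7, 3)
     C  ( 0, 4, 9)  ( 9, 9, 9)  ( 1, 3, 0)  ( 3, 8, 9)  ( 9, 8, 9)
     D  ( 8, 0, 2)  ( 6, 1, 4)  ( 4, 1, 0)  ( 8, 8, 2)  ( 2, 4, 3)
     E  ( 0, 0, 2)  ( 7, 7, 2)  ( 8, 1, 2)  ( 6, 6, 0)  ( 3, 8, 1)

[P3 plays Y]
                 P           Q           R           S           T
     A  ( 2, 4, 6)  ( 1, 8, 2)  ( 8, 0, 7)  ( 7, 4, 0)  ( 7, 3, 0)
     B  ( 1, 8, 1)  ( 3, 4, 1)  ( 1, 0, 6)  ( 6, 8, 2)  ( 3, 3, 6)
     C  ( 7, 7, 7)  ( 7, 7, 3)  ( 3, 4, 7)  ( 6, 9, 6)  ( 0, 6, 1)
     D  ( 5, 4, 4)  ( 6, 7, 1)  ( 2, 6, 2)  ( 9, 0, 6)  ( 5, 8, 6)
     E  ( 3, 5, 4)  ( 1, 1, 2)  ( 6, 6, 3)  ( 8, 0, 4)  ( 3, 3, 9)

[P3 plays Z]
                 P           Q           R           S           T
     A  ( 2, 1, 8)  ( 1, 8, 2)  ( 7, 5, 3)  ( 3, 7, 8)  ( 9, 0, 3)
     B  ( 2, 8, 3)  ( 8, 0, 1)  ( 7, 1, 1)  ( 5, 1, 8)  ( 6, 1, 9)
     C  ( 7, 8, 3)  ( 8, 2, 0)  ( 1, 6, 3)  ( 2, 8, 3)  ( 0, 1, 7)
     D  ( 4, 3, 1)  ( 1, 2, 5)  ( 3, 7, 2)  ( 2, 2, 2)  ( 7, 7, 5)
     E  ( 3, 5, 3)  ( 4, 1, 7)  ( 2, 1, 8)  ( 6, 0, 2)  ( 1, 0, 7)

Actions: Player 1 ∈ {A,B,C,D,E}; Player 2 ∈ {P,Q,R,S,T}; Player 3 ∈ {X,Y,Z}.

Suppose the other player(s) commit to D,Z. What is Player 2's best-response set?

argmax u_2 = {R,T}

u_2(P vs D,Z) = 3
u_2(Q vs D,Z) = 2
u_2(R vs D,Z) = 7
u_2(S vs D,Z) = 2
u_2(T vs D,Z) = 7
max payoff 7 at {R,T}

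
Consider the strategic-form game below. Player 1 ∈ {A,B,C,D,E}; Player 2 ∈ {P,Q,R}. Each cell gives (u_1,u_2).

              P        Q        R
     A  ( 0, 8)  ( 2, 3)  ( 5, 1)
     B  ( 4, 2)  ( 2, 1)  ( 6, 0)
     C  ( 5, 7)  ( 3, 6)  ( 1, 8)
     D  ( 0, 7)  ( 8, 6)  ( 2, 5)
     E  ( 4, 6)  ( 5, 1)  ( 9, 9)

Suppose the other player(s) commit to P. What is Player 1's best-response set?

u_1(A vs P) = 0
u_1(B vs P) = 4
u_1(C vs P) = 5
u_1(D vs P) = 0
u_1(E vs P) = 4
max payoff 5 at {C}

argmax u_1 = {C}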